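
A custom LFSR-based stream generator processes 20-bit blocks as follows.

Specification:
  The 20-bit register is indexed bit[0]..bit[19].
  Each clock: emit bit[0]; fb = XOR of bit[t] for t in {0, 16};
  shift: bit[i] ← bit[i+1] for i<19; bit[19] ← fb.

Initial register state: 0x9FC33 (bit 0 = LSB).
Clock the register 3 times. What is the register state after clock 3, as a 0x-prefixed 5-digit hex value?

0x53F86

reg_0 = 0x9FC33
clock 1: out=1, reg = 0x4FE19
clock 2: out=1, reg = 0xA7F0C
clock 3: out=0, reg = 0x53F86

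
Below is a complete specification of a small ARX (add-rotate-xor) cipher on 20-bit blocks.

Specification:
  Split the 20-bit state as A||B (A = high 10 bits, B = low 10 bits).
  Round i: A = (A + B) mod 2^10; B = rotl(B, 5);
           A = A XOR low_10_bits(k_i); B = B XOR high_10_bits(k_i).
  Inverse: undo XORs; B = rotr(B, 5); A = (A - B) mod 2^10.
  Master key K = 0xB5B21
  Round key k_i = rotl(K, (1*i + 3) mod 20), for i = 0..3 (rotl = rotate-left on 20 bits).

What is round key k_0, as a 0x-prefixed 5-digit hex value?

K = 0xB5B21
k_0 = rotl(K, (1*0+3) mod 20) = rotl(K, 3) = 0xAD90D

0xAD90D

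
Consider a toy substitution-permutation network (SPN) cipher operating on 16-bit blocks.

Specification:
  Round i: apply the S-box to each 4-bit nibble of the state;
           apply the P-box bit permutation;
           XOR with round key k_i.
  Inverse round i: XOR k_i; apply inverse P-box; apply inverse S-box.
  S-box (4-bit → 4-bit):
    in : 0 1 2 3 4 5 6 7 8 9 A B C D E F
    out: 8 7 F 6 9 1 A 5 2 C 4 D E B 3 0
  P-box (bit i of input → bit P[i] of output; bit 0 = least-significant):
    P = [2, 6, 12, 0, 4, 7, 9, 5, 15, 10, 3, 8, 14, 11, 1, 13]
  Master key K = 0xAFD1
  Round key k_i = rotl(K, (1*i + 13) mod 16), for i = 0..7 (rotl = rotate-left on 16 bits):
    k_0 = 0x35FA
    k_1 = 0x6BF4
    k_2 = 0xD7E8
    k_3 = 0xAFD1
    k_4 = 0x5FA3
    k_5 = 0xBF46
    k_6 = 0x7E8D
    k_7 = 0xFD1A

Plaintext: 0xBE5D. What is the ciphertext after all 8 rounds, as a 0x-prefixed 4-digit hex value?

s_0 = plaintext = 0xBE5D
s_1 = Round(s_0, k_0) = 0xD1AD
s_2 = Round(s_1, k_1) = 0x85B9
s_3 = Round(s_2, k_2) = 0x4DD9
s_4 = Round(s_3, k_3) = 0x5A60
s_5 = Round(s_4, k_4) = 0x1F0A
s_6 = Round(s_5, k_5) = 0xE764
s_7 = Round(s_6, k_6) = 0xB620
s_8 = Round(s_7, k_7) = 0x9AA9

0x9AA9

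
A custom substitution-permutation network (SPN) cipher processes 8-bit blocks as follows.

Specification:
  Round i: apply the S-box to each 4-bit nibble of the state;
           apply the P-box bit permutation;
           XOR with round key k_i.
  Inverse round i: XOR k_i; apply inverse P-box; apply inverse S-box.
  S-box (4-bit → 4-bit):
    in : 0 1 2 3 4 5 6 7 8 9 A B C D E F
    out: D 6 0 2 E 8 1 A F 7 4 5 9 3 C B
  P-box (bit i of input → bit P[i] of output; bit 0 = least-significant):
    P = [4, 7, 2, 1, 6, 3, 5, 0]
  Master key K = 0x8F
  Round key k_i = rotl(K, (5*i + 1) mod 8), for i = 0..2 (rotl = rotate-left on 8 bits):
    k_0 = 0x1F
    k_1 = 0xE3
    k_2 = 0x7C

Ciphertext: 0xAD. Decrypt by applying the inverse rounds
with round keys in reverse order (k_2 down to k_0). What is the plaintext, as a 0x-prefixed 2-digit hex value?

s_0 = ciphertext = 0xAD
s_1 = InvRound(s_0, k_2) = 0xCD
s_2 = InvRound(s_1, k_1) = 0x1E
s_3 = InvRound(s_2, k_0) = 0x52

0x52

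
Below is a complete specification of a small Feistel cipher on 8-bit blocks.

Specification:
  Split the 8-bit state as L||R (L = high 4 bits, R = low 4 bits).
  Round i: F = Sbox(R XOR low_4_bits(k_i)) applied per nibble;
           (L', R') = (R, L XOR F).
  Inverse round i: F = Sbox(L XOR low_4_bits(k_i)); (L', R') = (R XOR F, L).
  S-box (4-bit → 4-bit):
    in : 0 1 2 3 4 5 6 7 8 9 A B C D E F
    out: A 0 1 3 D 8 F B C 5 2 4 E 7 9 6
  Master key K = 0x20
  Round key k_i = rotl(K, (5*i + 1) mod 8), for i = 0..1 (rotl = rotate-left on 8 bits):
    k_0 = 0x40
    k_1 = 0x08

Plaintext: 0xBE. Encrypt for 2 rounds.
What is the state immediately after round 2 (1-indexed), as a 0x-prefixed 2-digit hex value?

s_0 = plaintext = 0xBE
s_1 = Round(s_0, k_0) = 0xE2
s_2 = Round(s_1, k_1) = 0x2C

0x2C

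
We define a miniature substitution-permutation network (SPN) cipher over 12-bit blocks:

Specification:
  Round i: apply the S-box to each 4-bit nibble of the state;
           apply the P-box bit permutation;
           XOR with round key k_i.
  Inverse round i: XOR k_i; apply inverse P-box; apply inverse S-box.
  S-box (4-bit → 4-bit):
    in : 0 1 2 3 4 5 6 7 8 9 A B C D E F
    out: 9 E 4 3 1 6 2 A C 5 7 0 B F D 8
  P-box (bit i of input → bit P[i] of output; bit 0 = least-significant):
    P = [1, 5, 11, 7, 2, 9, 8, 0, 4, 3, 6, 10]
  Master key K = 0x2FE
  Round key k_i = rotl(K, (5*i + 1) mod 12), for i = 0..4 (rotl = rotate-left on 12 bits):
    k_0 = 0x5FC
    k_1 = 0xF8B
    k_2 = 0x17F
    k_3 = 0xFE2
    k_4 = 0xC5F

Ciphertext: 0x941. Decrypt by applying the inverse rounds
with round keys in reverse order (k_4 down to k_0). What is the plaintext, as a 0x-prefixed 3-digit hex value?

s_0 = ciphertext = 0x941
s_1 = InvRound(s_0, k_4) = 0xC94
s_2 = InvRound(s_1, k_3) = 0x9A3
s_3 = InvRound(s_2, k_2) = 0xA48
s_4 = InvRound(s_3, k_1) = 0x880
s_5 = InvRound(s_4, k_0) = 0xD95

0xD95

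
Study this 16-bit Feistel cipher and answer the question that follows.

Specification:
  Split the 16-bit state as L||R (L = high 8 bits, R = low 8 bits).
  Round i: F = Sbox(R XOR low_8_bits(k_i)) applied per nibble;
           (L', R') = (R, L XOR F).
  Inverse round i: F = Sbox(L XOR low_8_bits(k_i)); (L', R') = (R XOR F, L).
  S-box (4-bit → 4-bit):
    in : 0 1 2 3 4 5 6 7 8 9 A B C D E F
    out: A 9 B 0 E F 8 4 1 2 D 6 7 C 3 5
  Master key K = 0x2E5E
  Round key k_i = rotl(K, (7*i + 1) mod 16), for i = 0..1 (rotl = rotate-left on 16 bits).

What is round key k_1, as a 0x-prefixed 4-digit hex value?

K = 0x2E5E
k_0 = rotl(K, (7*0+1) mod 16) = rotl(K, 1) = 0x5CBC
k_1 = rotl(K, (7*1+1) mod 16) = rotl(K, 8) = 0x5E2E

0x5E2E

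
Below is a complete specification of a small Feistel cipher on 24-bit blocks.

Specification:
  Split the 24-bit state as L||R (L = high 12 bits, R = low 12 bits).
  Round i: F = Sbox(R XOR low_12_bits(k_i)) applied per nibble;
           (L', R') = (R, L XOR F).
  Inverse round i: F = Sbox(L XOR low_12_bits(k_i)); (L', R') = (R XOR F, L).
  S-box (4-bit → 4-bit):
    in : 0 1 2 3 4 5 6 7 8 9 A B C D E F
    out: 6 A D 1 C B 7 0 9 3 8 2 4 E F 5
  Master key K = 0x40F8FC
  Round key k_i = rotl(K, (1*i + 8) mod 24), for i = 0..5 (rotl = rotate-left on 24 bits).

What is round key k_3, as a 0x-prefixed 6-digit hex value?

K = 0x40F8FC
k_0 = rotl(K, (1*0+8) mod 24) = rotl(K, 8) = 0xF8FC40
k_1 = rotl(K, (1*1+8) mod 24) = rotl(K, 9) = 0xF1F881
k_2 = rotl(K, (1*2+8) mod 24) = rotl(K, 10) = 0xE3F103
k_3 = rotl(K, (1*3+8) mod 24) = rotl(K, 11) = 0xC7E207

0xC7E207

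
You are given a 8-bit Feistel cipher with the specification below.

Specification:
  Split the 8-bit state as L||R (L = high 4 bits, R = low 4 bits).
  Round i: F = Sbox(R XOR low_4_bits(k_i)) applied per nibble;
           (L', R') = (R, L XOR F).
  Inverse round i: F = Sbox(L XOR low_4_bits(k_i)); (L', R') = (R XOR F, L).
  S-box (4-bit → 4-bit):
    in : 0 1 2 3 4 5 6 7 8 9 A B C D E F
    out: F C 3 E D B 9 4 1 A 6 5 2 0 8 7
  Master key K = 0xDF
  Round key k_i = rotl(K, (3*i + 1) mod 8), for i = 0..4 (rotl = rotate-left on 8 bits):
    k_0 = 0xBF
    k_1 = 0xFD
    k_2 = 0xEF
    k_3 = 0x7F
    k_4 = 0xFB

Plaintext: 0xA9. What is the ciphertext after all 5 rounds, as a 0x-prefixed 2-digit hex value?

s_0 = plaintext = 0xA9
s_1 = Round(s_0, k_0) = 0x93
s_2 = Round(s_1, k_1) = 0x31
s_3 = Round(s_2, k_2) = 0x1B
s_4 = Round(s_3, k_3) = 0xBC
s_5 = Round(s_4, k_4) = 0xCF

0xCF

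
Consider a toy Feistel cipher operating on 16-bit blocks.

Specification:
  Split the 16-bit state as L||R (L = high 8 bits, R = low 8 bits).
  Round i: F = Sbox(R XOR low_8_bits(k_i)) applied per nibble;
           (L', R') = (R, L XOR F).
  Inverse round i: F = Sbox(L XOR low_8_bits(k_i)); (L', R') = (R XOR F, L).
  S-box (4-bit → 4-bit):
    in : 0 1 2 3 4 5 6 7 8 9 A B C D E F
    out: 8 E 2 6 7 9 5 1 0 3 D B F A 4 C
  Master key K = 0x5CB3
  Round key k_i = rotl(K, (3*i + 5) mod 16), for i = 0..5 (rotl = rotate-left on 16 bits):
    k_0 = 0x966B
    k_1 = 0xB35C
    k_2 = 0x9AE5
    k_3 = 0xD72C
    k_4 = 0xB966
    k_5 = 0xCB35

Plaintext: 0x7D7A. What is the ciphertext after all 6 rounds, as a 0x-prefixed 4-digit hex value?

0x13E0

s_0 = plaintext = 0x7D7A
s_1 = Round(s_0, k_0) = 0x7A93
s_2 = Round(s_1, k_1) = 0x9386
s_3 = Round(s_2, k_2) = 0x86C5
s_4 = Round(s_3, k_3) = 0xC5C5
s_5 = Round(s_4, k_4) = 0xC513
s_6 = Round(s_5, k_5) = 0x13E0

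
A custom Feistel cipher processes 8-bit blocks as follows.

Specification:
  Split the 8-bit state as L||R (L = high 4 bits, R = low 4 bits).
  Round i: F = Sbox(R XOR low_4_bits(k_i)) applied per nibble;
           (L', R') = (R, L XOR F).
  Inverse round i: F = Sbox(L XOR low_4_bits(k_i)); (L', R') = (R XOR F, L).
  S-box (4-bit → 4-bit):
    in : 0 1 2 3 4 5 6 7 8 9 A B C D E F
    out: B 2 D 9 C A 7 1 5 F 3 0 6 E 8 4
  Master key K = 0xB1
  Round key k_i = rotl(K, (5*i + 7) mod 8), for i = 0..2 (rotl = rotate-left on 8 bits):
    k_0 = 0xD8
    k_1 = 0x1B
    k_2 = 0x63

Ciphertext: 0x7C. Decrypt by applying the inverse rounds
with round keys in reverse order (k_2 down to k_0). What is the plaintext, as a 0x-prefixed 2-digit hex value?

s_0 = ciphertext = 0x7C
s_1 = InvRound(s_0, k_2) = 0x07
s_2 = InvRound(s_1, k_1) = 0x70
s_3 = InvRound(s_2, k_0) = 0x47

0x47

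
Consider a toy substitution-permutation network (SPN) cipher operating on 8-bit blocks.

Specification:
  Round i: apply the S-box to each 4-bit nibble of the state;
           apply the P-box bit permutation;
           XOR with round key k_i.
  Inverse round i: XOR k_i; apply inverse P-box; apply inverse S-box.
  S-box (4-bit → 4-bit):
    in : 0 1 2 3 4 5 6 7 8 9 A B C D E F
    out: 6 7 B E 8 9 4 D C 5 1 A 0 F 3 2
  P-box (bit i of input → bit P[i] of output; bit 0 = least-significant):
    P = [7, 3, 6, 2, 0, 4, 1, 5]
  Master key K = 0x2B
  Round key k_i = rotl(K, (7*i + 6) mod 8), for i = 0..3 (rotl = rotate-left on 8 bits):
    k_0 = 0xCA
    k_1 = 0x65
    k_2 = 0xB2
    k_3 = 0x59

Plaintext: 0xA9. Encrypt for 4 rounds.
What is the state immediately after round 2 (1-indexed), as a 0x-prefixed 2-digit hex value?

0x7B

s_0 = plaintext = 0xA9
s_1 = Round(s_0, k_0) = 0x0B
s_2 = Round(s_1, k_1) = 0x7B
s_3 = Round(s_2, k_2) = 0x9D
s_4 = Round(s_3, k_3) = 0x96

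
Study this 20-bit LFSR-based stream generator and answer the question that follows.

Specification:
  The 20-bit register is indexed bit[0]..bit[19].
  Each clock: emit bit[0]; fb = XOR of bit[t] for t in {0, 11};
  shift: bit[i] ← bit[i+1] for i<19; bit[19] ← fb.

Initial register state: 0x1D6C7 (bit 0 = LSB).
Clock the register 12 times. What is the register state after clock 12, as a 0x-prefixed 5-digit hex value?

reg_0 = 0x1D6C7
clock 1: out=1, reg = 0x8EB63
clock 2: out=1, reg = 0x475B1
clock 3: out=1, reg = 0xA3AD8
clock 4: out=0, reg = 0xD1D6C
clock 5: out=0, reg = 0xE8EB6
clock 6: out=0, reg = 0xF475B
clock 7: out=1, reg = 0xFA3AD
clock 8: out=1, reg = 0xFD1D6
clock 9: out=0, reg = 0x7E8EB
clock 10: out=1, reg = 0x3F475
clock 11: out=1, reg = 0x9FA3A
clock 12: out=0, reg = 0xCFD1D

0xCFD1D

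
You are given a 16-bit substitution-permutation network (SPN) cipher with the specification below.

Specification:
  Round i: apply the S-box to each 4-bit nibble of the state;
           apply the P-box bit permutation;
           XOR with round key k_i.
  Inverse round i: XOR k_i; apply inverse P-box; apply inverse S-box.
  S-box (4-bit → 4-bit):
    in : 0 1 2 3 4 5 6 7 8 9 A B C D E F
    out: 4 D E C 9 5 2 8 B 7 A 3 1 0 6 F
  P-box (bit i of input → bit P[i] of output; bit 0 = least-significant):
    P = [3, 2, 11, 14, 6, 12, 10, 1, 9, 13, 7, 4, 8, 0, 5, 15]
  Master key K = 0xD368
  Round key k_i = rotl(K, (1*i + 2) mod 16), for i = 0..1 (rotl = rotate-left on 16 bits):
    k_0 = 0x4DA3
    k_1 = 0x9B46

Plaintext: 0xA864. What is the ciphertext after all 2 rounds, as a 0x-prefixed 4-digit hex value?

0xE893

s_0 = plaintext = 0xA864
s_1 = Round(s_0, k_0) = 0xBFBA
s_2 = Round(s_1, k_1) = 0xE893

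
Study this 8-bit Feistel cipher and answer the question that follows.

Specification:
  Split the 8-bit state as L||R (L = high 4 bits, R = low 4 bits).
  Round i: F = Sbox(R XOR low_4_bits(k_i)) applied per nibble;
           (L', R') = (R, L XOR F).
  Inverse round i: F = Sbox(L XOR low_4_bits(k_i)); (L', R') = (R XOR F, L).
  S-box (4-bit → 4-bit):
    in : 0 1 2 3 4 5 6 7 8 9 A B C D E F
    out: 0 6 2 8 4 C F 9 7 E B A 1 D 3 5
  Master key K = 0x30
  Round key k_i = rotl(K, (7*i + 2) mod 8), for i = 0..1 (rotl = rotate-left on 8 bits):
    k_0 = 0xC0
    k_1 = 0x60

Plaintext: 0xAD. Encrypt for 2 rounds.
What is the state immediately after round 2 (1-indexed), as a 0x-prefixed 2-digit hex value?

s_0 = plaintext = 0xAD
s_1 = Round(s_0, k_0) = 0xD7
s_2 = Round(s_1, k_1) = 0x74

0x74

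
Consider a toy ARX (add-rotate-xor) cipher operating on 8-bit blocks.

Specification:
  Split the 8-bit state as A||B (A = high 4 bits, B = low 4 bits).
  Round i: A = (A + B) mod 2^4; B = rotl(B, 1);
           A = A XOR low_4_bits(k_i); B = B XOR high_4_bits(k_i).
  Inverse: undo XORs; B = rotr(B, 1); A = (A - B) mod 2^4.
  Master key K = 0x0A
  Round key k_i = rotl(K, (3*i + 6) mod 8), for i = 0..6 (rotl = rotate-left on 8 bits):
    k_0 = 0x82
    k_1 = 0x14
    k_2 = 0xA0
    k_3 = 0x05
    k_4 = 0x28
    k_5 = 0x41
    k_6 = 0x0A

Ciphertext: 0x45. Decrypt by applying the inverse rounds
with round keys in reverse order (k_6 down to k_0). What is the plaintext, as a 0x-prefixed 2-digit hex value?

0x9F

s_0 = ciphertext = 0x45
s_1 = InvRound(s_0, k_6) = 0x4A
s_2 = InvRound(s_1, k_5) = 0xE7
s_3 = InvRound(s_2, k_4) = 0xCA
s_4 = InvRound(s_3, k_3) = 0x45
s_5 = InvRound(s_4, k_2) = 0x5F
s_6 = InvRound(s_5, k_1) = 0xA7
s_7 = InvRound(s_6, k_0) = 0x9F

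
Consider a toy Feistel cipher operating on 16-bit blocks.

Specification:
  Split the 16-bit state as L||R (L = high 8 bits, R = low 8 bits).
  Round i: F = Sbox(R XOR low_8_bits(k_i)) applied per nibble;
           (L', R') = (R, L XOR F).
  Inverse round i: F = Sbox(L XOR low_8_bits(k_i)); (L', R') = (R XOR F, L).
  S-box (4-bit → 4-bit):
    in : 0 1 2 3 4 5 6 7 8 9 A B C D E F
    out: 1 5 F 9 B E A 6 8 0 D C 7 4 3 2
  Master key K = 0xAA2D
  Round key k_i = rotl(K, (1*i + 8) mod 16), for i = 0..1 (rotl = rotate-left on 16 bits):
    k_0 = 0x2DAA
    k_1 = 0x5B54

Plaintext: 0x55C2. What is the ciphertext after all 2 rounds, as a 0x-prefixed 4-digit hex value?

0xFD12

s_0 = plaintext = 0x55C2
s_1 = Round(s_0, k_0) = 0xC2FD
s_2 = Round(s_1, k_1) = 0xFD12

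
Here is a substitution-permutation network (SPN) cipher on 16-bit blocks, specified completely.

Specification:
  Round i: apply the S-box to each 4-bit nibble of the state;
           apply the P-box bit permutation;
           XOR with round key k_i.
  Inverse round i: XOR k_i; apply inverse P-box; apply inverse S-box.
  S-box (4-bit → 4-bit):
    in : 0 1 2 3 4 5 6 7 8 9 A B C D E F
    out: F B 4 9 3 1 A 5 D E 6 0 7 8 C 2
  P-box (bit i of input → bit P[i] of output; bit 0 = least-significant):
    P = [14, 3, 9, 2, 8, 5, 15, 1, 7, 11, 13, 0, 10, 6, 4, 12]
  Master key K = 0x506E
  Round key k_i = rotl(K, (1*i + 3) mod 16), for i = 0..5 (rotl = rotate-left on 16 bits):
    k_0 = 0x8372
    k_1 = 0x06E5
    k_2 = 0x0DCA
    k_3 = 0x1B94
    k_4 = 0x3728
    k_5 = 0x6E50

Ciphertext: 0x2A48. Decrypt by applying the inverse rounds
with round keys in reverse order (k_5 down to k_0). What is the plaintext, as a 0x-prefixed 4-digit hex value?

0x2245

s_0 = ciphertext = 0x2A48
s_1 = InvRound(s_0, k_5) = 0x7BB4
s_2 = InvRound(s_1, k_4) = 0x74B1
s_3 = InvRound(s_2, k_3) = 0x5948
s_4 = InvRound(s_3, k_2) = 0x35D5
s_5 = InvRound(s_4, k_1) = 0xE242
s_6 = InvRound(s_5, k_0) = 0x2245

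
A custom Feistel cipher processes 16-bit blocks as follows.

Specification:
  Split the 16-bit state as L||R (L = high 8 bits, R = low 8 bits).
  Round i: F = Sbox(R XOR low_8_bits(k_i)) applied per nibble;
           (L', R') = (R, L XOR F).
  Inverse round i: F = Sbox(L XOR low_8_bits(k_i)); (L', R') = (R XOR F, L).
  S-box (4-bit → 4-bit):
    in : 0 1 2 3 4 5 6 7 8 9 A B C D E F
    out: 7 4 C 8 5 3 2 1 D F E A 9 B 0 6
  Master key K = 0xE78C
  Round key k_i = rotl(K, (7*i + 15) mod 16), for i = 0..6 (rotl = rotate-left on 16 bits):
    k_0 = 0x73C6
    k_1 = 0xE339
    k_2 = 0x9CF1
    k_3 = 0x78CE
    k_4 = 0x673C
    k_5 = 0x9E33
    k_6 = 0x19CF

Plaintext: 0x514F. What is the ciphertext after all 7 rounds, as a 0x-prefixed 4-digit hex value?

s_0 = plaintext = 0x514F
s_1 = Round(s_0, k_0) = 0x4F8E
s_2 = Round(s_1, k_1) = 0x8EEE
s_3 = Round(s_2, k_2) = 0xEEC8
s_4 = Round(s_3, k_3) = 0xC89C
s_5 = Round(s_4, k_4) = 0x9C2F
s_6 = Round(s_5, k_5) = 0x2FD5
s_7 = Round(s_6, k_6) = 0xD561

0xD561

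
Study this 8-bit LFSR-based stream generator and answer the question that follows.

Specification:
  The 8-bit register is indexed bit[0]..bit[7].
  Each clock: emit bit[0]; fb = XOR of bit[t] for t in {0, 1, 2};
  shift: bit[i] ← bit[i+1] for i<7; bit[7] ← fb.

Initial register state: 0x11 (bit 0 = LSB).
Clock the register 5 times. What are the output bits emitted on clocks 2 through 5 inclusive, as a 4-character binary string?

reg_0 = 0x11
clock 1: out=1, reg = 0x88
clock 2: out=0, reg = 0x44
clock 3: out=0, reg = 0xA2
clock 4: out=0, reg = 0xD1
clock 5: out=1, reg = 0xE8

0001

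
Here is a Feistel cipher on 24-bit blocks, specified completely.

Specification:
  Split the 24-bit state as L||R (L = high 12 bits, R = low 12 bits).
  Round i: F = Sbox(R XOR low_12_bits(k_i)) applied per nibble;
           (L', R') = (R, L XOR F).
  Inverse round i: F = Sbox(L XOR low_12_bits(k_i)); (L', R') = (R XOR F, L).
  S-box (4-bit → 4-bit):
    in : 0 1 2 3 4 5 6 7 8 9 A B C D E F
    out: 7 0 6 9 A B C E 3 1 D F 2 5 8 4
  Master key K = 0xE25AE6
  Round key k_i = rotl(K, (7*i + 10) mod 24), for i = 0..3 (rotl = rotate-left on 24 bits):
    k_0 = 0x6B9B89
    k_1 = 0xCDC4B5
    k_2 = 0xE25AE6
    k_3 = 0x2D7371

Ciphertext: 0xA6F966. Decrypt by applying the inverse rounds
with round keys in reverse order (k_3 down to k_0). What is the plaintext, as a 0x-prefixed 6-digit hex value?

s_0 = ciphertext = 0xA6F966
s_1 = InvRound(s_0, k_3) = 0x86EA6F
s_2 = InvRound(s_1, k_2) = 0xC5C86E
s_3 = InvRound(s_2, k_1) = 0xBEFC5C
s_4 = InvRound(s_3, k_0) = 0xB90BEF

0xB90BEF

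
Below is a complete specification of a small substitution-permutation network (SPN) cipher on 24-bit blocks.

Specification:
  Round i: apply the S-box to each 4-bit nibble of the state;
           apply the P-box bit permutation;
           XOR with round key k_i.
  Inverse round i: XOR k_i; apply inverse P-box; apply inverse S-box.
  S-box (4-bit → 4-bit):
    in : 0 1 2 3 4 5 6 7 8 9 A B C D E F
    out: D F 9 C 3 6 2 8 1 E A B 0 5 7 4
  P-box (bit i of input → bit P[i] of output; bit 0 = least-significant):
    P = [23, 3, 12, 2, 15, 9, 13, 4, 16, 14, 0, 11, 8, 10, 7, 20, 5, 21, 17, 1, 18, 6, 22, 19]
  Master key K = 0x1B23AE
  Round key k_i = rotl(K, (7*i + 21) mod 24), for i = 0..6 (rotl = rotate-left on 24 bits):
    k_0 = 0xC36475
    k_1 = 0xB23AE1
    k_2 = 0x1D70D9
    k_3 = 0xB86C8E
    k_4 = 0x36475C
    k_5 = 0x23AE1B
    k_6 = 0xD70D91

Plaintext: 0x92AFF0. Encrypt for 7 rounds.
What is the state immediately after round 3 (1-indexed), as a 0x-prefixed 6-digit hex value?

0x4E9601

s_0 = plaintext = 0x92AFF0
s_1 = Round(s_0, k_0) = 0x1B5012
s_2 = Round(s_1, k_1) = 0x5F9416
s_3 = Round(s_2, k_2) = 0x4E9601
s_4 = Round(s_3, k_3) = 0x0E9872
s_5 = Round(s_4, k_4) = 0xC943E8
s_6 = Round(s_5, k_5) = 0x810118
s_7 = Round(s_6, k_6) = 0x60E622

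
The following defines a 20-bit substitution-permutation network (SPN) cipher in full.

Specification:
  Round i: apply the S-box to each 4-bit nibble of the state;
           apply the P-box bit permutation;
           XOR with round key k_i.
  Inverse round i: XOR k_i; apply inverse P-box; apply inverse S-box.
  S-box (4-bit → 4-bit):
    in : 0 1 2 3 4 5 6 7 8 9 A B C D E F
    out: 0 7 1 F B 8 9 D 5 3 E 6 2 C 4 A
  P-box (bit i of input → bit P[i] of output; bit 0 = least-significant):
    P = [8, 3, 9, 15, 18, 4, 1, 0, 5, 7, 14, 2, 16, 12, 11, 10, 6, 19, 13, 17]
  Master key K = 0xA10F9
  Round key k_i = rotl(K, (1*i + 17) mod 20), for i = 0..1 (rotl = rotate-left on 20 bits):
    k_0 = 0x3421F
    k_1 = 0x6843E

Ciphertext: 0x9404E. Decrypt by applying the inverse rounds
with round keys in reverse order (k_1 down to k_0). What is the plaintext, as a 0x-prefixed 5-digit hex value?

s_0 = ciphertext = 0x9404E
s_1 = InvRound(s_0, k_1) = 0x46895
s_2 = InvRound(s_1, k_0) = 0xD8C8B

0xD8C8B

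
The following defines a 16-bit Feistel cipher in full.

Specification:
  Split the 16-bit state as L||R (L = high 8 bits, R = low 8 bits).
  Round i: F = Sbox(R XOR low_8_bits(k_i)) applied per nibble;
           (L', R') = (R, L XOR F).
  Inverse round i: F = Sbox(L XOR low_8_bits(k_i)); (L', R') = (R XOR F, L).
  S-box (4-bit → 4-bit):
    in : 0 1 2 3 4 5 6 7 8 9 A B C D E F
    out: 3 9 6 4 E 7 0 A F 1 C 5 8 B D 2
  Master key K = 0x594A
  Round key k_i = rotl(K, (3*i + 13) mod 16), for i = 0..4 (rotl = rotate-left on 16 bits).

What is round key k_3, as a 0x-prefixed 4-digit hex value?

0x5296

K = 0x594A
k_0 = rotl(K, (3*0+13) mod 16) = rotl(K, 13) = 0x4B29
k_1 = rotl(K, (3*1+13) mod 16) = rotl(K, 0) = 0x594A
k_2 = rotl(K, (3*2+13) mod 16) = rotl(K, 3) = 0xCA52
k_3 = rotl(K, (3*3+13) mod 16) = rotl(K, 6) = 0x5296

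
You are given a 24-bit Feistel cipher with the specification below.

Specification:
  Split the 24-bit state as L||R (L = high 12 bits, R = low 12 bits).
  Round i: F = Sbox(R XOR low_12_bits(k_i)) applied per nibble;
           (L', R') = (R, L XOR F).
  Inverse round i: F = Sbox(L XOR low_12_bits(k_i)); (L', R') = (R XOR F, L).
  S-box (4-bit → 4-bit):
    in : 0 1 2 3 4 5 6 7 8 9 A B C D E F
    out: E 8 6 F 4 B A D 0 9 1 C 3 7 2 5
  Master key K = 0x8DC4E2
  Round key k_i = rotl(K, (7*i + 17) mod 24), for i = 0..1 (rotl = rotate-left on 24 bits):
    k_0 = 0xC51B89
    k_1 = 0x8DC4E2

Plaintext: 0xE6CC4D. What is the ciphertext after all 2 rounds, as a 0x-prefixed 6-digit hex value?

s_0 = plaintext = 0xE6CC4D
s_1 = Round(s_0, k_0) = 0xC4D358
s_2 = Round(s_1, k_1) = 0x35818C

0x35818C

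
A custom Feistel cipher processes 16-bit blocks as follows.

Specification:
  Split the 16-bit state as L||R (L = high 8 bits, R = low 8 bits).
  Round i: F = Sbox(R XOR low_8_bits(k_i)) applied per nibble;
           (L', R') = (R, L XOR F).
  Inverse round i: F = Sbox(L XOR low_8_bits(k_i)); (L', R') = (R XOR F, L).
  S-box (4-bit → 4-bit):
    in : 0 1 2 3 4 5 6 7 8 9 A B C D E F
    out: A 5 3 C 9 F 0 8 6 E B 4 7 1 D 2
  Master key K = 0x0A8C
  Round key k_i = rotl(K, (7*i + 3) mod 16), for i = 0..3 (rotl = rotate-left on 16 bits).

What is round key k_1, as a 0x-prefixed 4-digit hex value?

K = 0x0A8C
k_0 = rotl(K, (7*0+3) mod 16) = rotl(K, 3) = 0x5460
k_1 = rotl(K, (7*1+3) mod 16) = rotl(K, 10) = 0x302A

0x302A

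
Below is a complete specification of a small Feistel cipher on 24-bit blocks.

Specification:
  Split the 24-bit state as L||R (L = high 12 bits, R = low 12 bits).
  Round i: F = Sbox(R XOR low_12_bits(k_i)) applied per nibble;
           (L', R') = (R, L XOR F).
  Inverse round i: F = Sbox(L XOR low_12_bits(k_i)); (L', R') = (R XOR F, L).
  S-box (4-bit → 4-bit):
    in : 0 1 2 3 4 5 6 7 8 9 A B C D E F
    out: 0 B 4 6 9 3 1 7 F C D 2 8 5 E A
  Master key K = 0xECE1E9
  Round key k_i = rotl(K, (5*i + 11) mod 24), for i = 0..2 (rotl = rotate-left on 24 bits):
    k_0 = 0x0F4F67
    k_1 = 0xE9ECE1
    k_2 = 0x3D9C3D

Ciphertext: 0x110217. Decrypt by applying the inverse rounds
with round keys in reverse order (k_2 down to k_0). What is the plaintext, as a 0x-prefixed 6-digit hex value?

s_0 = ciphertext = 0x110217
s_1 = InvRound(s_0, k_2) = 0x752110
s_2 = InvRound(s_1, k_1) = 0x336752
s_3 = InvRound(s_2, k_0) = 0xF69336

0xF69336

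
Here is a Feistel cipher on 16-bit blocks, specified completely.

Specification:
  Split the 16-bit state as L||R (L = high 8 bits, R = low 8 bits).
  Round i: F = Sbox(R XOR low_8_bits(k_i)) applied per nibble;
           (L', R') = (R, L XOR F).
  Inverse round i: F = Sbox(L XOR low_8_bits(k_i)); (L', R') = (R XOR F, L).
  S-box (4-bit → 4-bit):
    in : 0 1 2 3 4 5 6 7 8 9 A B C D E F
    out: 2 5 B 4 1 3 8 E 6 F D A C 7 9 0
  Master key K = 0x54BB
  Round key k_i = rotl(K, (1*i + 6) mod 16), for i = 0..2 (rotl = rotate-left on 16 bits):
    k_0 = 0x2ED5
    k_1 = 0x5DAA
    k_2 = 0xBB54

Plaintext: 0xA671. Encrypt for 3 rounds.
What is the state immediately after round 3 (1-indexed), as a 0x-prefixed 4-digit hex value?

s_0 = plaintext = 0xA671
s_1 = Round(s_0, k_0) = 0x7177
s_2 = Round(s_1, k_1) = 0x7706
s_3 = Round(s_2, k_2) = 0x064C

0x064C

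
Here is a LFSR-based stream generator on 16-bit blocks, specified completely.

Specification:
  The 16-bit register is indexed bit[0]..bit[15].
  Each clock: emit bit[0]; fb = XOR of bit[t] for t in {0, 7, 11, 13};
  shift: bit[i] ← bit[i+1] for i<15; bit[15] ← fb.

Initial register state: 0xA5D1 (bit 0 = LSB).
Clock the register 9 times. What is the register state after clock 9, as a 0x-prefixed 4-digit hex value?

0xB9D2

reg_0 = 0xA5D1
clock 1: out=1, reg = 0xD2E8
clock 2: out=0, reg = 0xE974
clock 3: out=0, reg = 0x74BA
clock 4: out=0, reg = 0x3A5D
clock 5: out=1, reg = 0x9D2E
clock 6: out=0, reg = 0xCE97
clock 7: out=1, reg = 0xE74B
clock 8: out=1, reg = 0x73A5
clock 9: out=1, reg = 0xB9D2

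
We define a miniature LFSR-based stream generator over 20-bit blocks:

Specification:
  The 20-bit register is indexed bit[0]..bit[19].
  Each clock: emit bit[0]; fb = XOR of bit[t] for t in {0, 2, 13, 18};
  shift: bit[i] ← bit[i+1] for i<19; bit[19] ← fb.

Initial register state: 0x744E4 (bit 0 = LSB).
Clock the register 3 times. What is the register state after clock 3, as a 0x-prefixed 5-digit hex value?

reg_0 = 0x744E4
clock 1: out=0, reg = 0x3A272
clock 2: out=0, reg = 0x9D139
clock 3: out=1, reg = 0xCE89C

0xCE89C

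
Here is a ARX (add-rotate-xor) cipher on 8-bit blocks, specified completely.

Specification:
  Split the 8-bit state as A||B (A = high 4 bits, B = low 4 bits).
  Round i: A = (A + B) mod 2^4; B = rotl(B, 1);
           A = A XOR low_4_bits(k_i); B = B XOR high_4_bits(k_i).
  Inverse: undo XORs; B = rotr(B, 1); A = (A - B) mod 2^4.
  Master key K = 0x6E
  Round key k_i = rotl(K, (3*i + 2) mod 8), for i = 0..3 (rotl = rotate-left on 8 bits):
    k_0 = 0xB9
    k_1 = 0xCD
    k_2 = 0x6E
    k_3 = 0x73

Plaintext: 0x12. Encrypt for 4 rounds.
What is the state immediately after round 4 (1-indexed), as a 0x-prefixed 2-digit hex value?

s_0 = plaintext = 0x12
s_1 = Round(s_0, k_0) = 0xAF
s_2 = Round(s_1, k_1) = 0x43
s_3 = Round(s_2, k_2) = 0x90
s_4 = Round(s_3, k_3) = 0xA7

0xA7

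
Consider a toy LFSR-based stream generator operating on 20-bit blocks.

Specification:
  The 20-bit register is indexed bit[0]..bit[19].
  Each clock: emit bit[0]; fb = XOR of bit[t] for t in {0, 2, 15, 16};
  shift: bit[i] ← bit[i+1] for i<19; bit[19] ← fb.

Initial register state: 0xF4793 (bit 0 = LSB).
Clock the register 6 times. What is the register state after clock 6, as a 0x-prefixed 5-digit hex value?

0x1BD1E

reg_0 = 0xF4793
clock 1: out=1, reg = 0x7A3C9
clock 2: out=1, reg = 0xBD1E4
clock 3: out=0, reg = 0xDE8F2
clock 4: out=0, reg = 0x6F479
clock 5: out=1, reg = 0x37A3C
clock 6: out=0, reg = 0x1BD1E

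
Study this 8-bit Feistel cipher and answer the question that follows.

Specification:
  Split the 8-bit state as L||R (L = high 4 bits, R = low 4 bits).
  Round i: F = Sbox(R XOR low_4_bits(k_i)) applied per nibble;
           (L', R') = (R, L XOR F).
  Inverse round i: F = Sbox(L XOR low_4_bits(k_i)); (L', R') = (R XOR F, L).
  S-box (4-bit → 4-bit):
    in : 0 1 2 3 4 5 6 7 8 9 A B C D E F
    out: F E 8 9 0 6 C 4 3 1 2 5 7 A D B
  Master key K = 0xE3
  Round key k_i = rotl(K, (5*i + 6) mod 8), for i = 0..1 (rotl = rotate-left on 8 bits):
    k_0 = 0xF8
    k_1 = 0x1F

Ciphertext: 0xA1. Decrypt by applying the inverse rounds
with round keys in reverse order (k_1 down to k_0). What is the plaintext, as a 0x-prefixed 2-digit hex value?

s_0 = ciphertext = 0xA1
s_1 = InvRound(s_0, k_1) = 0x7A
s_2 = InvRound(s_1, k_0) = 0x17

0x17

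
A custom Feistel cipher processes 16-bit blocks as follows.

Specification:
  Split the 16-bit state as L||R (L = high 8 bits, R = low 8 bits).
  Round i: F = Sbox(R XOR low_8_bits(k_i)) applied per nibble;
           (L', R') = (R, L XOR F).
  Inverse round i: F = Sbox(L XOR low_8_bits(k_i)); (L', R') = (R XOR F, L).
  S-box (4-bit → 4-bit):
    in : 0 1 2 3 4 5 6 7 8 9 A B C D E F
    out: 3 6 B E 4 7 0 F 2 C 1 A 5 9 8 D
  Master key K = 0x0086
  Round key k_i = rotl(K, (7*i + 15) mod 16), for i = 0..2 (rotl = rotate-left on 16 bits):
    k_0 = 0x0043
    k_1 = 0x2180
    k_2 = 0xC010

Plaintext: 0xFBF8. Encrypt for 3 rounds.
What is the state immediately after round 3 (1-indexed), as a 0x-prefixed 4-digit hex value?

s_0 = plaintext = 0xFBF8
s_1 = Round(s_0, k_0) = 0xF851
s_2 = Round(s_1, k_1) = 0x516E
s_3 = Round(s_2, k_2) = 0x6EA9

0x6EA9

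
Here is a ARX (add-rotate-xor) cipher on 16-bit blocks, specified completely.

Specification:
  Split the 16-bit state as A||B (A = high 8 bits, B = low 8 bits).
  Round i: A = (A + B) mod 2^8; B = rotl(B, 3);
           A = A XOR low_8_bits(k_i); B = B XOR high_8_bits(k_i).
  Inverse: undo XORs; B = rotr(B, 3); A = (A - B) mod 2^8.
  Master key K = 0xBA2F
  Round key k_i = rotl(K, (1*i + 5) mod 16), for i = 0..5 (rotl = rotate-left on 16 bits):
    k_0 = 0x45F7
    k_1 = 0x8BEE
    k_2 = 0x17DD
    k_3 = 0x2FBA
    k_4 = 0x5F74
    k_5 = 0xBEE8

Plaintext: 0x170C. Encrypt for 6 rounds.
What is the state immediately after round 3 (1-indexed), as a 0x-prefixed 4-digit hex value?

s_0 = plaintext = 0x170C
s_1 = Round(s_0, k_0) = 0xD425
s_2 = Round(s_1, k_1) = 0x17A2
s_3 = Round(s_2, k_2) = 0x6402
s_4 = Round(s_3, k_3) = 0xDC3F
s_5 = Round(s_4, k_4) = 0x6FA6
s_6 = Round(s_5, k_5) = 0xFD8B

0x6402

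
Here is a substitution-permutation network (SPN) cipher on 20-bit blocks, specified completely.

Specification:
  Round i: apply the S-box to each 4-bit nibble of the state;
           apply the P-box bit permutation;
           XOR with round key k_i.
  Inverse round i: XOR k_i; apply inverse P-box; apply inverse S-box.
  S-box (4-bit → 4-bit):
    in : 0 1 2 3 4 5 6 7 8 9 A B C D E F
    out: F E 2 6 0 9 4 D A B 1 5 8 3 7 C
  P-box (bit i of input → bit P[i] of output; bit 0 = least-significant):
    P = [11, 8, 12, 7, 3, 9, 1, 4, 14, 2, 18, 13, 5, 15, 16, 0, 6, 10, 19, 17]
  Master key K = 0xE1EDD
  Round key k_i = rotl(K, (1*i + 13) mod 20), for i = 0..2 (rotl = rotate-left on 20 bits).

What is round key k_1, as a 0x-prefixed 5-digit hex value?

K = 0xE1EDD
k_0 = rotl(K, (1*0+13) mod 20) = rotl(K, 13) = 0xBBC3D
k_1 = rotl(K, (1*1+13) mod 20) = rotl(K, 14) = 0x7787B

0x7787B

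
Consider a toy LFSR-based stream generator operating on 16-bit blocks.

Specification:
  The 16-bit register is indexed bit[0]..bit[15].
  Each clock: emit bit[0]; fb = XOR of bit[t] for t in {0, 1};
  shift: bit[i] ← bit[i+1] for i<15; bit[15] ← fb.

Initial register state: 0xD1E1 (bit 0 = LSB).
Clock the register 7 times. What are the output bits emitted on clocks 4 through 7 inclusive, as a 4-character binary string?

0011

reg_0 = 0xD1E1
clock 1: out=1, reg = 0xE8F0
clock 2: out=0, reg = 0x7478
clock 3: out=0, reg = 0x3A3C
clock 4: out=0, reg = 0x1D1E
clock 5: out=0, reg = 0x8E8F
clock 6: out=1, reg = 0x4747
clock 7: out=1, reg = 0x23A3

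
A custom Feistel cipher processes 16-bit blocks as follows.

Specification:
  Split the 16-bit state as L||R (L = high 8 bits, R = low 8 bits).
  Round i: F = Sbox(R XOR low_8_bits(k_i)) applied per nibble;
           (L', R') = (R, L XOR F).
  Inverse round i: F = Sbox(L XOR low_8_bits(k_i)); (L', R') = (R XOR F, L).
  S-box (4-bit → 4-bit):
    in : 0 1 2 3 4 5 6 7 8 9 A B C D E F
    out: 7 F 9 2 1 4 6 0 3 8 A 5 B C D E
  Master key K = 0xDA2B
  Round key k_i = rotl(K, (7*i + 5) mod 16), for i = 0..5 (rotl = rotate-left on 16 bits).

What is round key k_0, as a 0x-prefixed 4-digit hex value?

0x457B

K = 0xDA2B
k_0 = rotl(K, (7*0+5) mod 16) = rotl(K, 5) = 0x457B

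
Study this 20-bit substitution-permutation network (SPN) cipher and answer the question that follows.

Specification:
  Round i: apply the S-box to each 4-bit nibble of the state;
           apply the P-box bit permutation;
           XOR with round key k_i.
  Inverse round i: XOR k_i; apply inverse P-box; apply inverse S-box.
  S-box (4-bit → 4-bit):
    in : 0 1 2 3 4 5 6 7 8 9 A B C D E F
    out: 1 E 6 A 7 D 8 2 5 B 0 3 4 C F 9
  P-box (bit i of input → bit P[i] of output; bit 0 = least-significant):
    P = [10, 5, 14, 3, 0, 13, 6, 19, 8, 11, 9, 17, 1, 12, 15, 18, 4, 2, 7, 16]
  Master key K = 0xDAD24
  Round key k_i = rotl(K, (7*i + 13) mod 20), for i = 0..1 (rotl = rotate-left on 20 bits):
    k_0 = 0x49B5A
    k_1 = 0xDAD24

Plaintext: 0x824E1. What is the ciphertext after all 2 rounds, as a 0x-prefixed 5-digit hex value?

s_0 = plaintext = 0x824E1
s_1 = Round(s_0, k_0) = 0xC60A3
s_2 = Round(s_1, k_1) = 0x9AC8C

0x9AC8C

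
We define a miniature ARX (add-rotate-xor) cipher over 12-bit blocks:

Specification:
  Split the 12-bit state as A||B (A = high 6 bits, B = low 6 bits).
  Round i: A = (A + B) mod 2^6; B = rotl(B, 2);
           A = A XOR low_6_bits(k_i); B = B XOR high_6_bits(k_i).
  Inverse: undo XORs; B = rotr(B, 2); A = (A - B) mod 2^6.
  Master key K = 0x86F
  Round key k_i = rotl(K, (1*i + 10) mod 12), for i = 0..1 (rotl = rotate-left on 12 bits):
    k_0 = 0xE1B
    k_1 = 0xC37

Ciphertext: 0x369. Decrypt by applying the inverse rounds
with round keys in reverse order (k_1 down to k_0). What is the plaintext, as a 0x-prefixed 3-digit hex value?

s_0 = ciphertext = 0x369
s_1 = InvRound(s_0, k_1) = 0x916
s_2 = InvRound(s_1, k_0) = 0x52B

0x52B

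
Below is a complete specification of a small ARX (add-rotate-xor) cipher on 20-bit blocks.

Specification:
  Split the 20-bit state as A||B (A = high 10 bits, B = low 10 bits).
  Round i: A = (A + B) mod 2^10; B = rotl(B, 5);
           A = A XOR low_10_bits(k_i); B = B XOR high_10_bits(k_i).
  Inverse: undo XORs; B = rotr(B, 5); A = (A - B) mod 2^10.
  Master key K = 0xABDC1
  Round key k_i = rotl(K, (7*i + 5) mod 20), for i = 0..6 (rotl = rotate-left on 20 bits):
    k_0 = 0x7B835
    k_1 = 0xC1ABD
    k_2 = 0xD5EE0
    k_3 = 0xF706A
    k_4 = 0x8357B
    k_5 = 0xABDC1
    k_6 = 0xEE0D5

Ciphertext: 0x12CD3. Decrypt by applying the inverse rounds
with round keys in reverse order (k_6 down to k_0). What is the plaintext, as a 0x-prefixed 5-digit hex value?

0x9F58B

s_0 = ciphertext = 0x12CD3
s_1 = InvRound(s_0, k_6) = 0xC8D7B
s_2 = InvRound(s_1, k_5) = 0x1129E
s_3 = InvRound(s_2, k_4) = 0xB6E64
s_4 = InvRound(s_3, k_3) = 0xE930D
s_5 = InvRound(s_4, k_2) = 0x80B42
s_6 = InvRound(s_5, k_1) = 0x0F482
s_7 = InvRound(s_6, k_0) = 0x9F58B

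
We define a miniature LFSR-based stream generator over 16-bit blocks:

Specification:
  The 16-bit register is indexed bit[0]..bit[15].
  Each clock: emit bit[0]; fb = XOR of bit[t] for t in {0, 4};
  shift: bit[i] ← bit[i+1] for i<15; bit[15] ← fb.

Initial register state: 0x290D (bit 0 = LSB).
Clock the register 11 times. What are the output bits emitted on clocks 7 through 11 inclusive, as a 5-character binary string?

00100

reg_0 = 0x290D
clock 1: out=1, reg = 0x9486
clock 2: out=0, reg = 0x4A43
clock 3: out=1, reg = 0xA521
clock 4: out=1, reg = 0xD290
clock 5: out=0, reg = 0xE948
clock 6: out=0, reg = 0x74A4
clock 7: out=0, reg = 0x3A52
clock 8: out=0, reg = 0x9D29
clock 9: out=1, reg = 0xCE94
clock 10: out=0, reg = 0xE74A
clock 11: out=0, reg = 0x73A5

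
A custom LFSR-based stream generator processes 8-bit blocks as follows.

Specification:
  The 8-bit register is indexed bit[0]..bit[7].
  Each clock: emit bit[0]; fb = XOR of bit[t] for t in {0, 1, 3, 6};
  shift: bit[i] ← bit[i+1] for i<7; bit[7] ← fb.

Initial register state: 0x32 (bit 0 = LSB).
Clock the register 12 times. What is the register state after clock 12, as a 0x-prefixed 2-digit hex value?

reg_0 = 0x32
clock 1: out=0, reg = 0x99
clock 2: out=1, reg = 0x4C
clock 3: out=0, reg = 0x26
clock 4: out=0, reg = 0x93
clock 5: out=1, reg = 0x49
clock 6: out=1, reg = 0xA4
clock 7: out=0, reg = 0x52
clock 8: out=0, reg = 0x29
clock 9: out=1, reg = 0x14
clock 10: out=0, reg = 0x0A
clock 11: out=0, reg = 0x05
clock 12: out=1, reg = 0x82

0x82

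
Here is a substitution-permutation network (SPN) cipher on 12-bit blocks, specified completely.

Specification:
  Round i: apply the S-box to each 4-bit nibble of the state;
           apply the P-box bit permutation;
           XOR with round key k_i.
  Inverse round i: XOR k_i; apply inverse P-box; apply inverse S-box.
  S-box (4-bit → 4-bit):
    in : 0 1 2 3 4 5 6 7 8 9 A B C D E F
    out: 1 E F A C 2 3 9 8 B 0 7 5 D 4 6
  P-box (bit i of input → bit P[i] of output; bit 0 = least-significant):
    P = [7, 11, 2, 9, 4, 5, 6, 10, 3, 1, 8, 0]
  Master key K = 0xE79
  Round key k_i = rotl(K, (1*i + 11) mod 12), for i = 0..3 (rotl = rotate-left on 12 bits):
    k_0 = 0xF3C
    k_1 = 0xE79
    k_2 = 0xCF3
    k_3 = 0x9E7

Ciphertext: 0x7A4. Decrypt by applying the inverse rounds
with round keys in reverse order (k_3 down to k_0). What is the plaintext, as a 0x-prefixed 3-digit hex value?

0xC4C

s_0 = ciphertext = 0x7A4
s_1 = InvRound(s_0, k_3) = 0x343
s_2 = InvRound(s_1, k_2) = 0xE99
s_3 = InvRound(s_2, k_1) = 0xAF0
s_4 = InvRound(s_3, k_0) = 0xC4C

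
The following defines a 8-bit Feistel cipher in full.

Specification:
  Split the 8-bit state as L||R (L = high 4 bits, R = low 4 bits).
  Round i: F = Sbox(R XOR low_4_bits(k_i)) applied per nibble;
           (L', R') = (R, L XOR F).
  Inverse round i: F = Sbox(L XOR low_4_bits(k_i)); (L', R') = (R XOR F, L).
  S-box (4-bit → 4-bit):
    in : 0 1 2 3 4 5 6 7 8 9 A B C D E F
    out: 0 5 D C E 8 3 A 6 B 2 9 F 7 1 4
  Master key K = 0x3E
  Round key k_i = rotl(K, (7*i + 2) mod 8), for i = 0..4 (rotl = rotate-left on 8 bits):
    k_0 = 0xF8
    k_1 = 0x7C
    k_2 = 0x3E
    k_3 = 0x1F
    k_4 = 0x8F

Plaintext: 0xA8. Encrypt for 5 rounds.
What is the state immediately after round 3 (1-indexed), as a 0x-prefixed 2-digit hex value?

0xB2

s_0 = plaintext = 0xA8
s_1 = Round(s_0, k_0) = 0x8A
s_2 = Round(s_1, k_1) = 0xAB
s_3 = Round(s_2, k_2) = 0xB2
s_4 = Round(s_3, k_3) = 0x2C
s_5 = Round(s_4, k_4) = 0xCE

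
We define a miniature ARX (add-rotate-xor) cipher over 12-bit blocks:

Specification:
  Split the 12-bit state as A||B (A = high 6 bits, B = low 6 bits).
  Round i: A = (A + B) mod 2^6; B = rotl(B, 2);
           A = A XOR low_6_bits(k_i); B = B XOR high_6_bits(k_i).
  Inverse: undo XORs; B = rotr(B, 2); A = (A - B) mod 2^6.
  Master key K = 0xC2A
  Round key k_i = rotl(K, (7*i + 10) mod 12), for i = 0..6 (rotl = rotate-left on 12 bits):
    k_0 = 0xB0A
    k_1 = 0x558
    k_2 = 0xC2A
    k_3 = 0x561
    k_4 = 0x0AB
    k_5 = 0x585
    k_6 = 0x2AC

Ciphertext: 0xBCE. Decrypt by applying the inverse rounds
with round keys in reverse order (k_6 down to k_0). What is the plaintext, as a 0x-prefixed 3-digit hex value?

0xEE4

s_0 = ciphertext = 0xBCE
s_1 = InvRound(s_0, k_6) = 0x081
s_2 = InvRound(s_1, k_5) = 0x4B5
s_3 = InvRound(s_2, k_4) = 0xF3D
s_4 = InvRound(s_3, k_3) = 0x4CA
s_5 = InvRound(s_4, k_2) = 0x2EE
s_6 = InvRound(s_5, k_1) = 0x57E
s_7 = InvRound(s_6, k_0) = 0xEE4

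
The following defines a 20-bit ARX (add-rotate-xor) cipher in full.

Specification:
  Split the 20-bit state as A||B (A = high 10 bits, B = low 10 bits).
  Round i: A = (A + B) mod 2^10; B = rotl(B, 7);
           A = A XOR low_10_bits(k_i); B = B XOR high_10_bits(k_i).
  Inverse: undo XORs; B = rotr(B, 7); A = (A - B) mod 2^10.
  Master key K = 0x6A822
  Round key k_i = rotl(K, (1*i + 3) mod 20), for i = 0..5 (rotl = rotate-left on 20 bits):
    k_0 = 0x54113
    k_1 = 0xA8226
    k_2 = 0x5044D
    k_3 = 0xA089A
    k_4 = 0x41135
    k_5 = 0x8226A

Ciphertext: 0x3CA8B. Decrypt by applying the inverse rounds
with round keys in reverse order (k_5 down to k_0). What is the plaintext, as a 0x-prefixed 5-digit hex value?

0xBB5AA

s_0 = ciphertext = 0x3CA8B
s_1 = InvRound(s_0, k_5) = 0x9FC19
s_2 = InvRound(s_1, k_4) = 0x980EA
s_3 = InvRound(s_2, k_3) = 0xEDB44
s_4 = InvRound(s_3, k_2) = 0xF3C2C
s_5 = InvRound(s_4, k_1) = 0x61065
s_6 = InvRound(s_5, k_0) = 0xBB5AA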